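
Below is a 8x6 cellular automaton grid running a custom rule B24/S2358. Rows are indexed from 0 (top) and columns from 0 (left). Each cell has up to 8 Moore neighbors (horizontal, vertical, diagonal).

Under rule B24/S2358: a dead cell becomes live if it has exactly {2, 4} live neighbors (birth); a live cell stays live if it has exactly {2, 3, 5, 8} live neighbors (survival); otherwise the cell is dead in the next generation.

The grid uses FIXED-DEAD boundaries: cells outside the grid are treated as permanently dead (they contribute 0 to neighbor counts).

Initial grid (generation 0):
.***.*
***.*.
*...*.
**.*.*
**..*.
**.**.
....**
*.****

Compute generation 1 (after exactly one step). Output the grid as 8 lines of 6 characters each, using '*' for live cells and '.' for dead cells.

Simulating step by step:
Generation 0 (given above): 28 live cells
Generation 1: 22 live cells
(generation 1 grid is the final answer)

Answer: ...*..
**..*.
..***.
...***
**.*..
**.*.*
.**...
.*.*.*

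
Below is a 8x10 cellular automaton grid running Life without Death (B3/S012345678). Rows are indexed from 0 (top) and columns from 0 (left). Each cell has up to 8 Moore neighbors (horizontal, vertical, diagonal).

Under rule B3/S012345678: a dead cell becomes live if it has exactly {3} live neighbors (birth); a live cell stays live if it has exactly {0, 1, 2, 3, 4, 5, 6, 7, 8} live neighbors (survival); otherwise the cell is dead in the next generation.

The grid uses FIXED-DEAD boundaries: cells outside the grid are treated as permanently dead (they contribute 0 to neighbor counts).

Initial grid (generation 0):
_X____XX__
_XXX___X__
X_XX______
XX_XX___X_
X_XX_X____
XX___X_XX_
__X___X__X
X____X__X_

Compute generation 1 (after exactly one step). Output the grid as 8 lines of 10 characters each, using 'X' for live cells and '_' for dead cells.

Answer: _X____XX__
XXXX__XX__
X_XX______
XX_XX___X_
X_XX_XXXX_
XX_XXX_XX_
X_X__XX__X
X____X__X_

Derivation:
Simulating step by step:
Generation 0 (given above): 30 live cells
Generation 1: 39 live cells
(generation 1 grid is the final answer)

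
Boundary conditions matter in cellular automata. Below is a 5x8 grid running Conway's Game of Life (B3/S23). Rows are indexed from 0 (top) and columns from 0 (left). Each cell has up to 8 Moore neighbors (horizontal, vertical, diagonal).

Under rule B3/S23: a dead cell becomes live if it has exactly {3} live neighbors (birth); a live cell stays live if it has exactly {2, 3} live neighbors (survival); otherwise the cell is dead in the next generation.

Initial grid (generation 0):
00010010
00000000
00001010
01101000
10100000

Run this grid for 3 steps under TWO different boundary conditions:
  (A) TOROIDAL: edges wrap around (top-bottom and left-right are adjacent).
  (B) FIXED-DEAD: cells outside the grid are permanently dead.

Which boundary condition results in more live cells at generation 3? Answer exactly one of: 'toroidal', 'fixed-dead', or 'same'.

Under TOROIDAL boundary, generation 3:
00000000
00000100
01100100
00001100
01000000
Population = 7

Under FIXED-DEAD boundary, generation 3:
00000000
00000100
00000100
01010000
01100000
Population = 6

Comparison: toroidal=7, fixed-dead=6 -> toroidal

Answer: toroidal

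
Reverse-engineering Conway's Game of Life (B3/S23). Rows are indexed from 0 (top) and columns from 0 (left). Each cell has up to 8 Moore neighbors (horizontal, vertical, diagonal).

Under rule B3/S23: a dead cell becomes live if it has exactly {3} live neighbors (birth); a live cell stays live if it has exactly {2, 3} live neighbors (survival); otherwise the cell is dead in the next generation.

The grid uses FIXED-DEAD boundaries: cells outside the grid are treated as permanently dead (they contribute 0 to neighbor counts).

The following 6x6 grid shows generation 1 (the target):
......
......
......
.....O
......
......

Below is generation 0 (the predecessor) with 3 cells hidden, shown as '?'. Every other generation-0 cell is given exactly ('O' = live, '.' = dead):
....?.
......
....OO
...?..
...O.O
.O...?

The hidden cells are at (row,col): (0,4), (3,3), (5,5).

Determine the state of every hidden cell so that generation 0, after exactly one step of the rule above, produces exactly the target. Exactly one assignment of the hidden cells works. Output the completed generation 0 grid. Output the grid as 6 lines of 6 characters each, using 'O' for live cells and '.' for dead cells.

Answer: ......
......
....OO
......
...O.O
.O....

Derivation:
Hidden generation-0 cells (in order): (0,4), (3,3), (5,5).
A hidden cell only influences target cells in its own 3x3 neighborhood. Try each of the 2^3 = 8 assignments, step the completed generation 0 forward once under B3/S23, and compare with the target:
  (0,4)=. (3,3)=. (5,5)=. -> step reproduces the target at every cell -> ACCEPT
  (0,4)=. (3,3)=. (5,5)=O -> step gives (4,4)='O' but target has '.' -> reject
  (0,4)=. (3,3)=O (5,5)=. -> step gives (2,4)='O' but target has '.' -> reject
  (0,4)=. (3,3)=O (5,5)=O -> step gives (2,4)='O' but target has '.' -> reject
  (0,4)=O (3,3)=. (5,5)=. -> step gives (1,4)='O' but target has '.' -> reject
  (0,4)=O (3,3)=. (5,5)=O -> step gives (1,4)='O' but target has '.' -> reject
  (0,4)=O (3,3)=O (5,5)=. -> step gives (1,4)='O' but target has '.' -> reject
  (0,4)=O (3,3)=O (5,5)=O -> step gives (1,4)='O' but target has '.' -> reject
Unique solution: (0,4)=dead, (3,3)=dead, (5,5)=dead.
Check: live-neighbor counts of every cell in the completed generation 0:
000000
000122
000111
001243
112020
102121
Applying B3/S23 to generation 0 with these counts gives:
......
......
......
.....O
......
......
which matches the target exactly.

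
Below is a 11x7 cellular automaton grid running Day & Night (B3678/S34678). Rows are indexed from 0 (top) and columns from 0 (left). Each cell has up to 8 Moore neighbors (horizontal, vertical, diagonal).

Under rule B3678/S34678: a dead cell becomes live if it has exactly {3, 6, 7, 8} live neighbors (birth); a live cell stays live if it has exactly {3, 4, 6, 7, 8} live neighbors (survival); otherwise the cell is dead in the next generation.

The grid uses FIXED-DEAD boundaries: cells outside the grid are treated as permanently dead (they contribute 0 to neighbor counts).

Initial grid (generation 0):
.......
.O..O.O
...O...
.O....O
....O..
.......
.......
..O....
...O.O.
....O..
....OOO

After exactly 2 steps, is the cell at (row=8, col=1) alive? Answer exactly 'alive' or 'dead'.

Simulating step by step:
Generation 0 (given above): 14 live cells
Generation 1: 7 live cells
.......
.......
..O..O.
.......
.......
.......
.......
.......
....O..
...OO.O
.....O.
Generation 2: 4 live cells
.......
.......
.......
.......
.......
.......
.......
.......
...O.O.
....O..
....O..

Cell (8,1) at generation 2: 0 -> dead

Answer: dead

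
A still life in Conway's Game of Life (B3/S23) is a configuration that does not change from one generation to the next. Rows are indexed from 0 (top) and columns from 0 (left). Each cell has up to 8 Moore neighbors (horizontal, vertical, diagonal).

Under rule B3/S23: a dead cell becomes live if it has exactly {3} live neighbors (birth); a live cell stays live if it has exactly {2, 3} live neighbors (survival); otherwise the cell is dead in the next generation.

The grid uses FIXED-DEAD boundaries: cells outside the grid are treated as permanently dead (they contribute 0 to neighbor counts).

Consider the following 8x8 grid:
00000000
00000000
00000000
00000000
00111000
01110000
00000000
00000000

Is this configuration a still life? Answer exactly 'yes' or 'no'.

Compute generation 1 and compare to generation 0 (given above):
Generation 1:
00000000
00000000
00000000
00010000
01001000
01001000
00100000
00000000
Cell (3,3) differs: gen0=0 vs gen1=1 -> NOT a still life.

Answer: no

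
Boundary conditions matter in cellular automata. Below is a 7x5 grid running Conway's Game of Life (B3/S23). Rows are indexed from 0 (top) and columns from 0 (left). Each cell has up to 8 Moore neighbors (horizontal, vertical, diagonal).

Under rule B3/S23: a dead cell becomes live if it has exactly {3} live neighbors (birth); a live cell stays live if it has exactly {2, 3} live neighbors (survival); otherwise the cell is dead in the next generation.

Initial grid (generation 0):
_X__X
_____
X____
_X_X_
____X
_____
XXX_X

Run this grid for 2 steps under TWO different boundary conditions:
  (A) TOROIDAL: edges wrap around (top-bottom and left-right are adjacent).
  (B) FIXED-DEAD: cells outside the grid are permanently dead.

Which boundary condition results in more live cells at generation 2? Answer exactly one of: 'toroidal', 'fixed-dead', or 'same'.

Under TOROIDAL boundary, generation 2:
_____
XXXXX
X___X
_____
___X_
_X__X
_____
Population = 10

Under FIXED-DEAD boundary, generation 2:
_____
_____
_____
_____
_____
__X__
__X__
Population = 2

Comparison: toroidal=10, fixed-dead=2 -> toroidal

Answer: toroidal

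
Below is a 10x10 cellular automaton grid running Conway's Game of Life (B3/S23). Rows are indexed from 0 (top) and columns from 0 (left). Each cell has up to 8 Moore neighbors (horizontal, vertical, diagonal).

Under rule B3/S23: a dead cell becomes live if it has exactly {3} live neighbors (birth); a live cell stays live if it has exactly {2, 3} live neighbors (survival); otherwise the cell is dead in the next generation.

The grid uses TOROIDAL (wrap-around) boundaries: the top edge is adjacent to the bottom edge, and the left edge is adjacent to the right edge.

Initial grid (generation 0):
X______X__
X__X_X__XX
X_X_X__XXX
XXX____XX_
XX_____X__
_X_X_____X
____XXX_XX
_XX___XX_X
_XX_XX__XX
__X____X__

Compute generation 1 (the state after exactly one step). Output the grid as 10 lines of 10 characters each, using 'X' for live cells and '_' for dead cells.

Answer: XX____XX__
___XX_X___
__X_X_X___
__XX__X___
_______X__
_XX_XXXX_X
_X_XXXX__X
_XX_______
_____X___X
X_XX__XX_X

Derivation:
Simulating step by step:
Generation 0 (given above): 42 live cells
Generation 1: 37 live cells
(generation 1 grid is the final answer)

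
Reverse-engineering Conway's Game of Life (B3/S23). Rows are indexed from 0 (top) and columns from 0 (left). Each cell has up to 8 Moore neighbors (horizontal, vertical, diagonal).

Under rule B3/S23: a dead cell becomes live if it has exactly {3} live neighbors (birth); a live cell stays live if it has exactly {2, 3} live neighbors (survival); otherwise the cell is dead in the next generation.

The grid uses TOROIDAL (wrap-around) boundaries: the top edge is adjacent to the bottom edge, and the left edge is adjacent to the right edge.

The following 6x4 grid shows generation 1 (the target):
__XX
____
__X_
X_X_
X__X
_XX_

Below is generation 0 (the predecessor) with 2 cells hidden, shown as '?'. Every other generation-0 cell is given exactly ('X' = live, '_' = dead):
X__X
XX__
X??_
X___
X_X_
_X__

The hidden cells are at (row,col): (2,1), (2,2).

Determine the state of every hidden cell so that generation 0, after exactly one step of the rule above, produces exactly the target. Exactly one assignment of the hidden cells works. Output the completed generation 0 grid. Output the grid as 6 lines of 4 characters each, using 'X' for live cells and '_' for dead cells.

Hidden generation-0 cells (in order): (2,1), (2,2).
A hidden cell only influences target cells in its own 3x3 neighborhood. Try each of the 2^2 = 4 assignments, step the completed generation 0 forward once under B3/S23, and compare with the target:
  (2,1)=_ (2,2)=_ -> step gives (1,1)='X' but target has '_' -> reject
  (2,1)=_ (2,2)=X -> step gives (1,2)='X' but target has '_' -> reject
  (2,1)=X (2,2)=_ -> step gives (1,2)='X' but target has '_' -> reject
  (2,1)=X (2,2)=X -> step reproduces the target at every cell -> ACCEPT
Unique solution: (2,1)=live, (2,2)=live.
Check: live-neighbor counts of every cell in the completed generation 0:
4432
5545
4524
3635
2413
4334
Applying B3/S23 to generation 0 with these counts gives:
__XX
____
__X_
X_X_
X__X
_XX_
which matches the target exactly.

Answer: X__X
XX__
XXX_
X___
X_X_
_X__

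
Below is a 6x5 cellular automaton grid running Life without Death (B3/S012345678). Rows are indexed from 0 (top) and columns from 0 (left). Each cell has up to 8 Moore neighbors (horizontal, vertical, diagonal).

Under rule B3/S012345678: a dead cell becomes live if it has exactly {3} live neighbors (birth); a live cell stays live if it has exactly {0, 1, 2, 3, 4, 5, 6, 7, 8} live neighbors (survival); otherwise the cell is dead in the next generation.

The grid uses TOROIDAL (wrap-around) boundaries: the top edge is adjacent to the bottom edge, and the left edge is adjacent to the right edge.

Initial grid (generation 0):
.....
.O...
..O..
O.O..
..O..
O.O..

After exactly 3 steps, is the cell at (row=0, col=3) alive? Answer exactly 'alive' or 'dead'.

Answer: alive

Derivation:
Simulating step by step:
Generation 0 (given above): 7 live cells
Generation 1: 11 live cells
.O...
.O...
..O..
O.OO.
..OO.
OOO..
Generation 2: 16 live cells
.O...
.OO..
..OO.
O.OOO
O.OO.
OOOO.
Generation 3: 19 live cells
.O.O.
.OOO.
O.OO.
O.OOO
O.OO.
OOOO.

Cell (0,3) at generation 3: 1 -> alive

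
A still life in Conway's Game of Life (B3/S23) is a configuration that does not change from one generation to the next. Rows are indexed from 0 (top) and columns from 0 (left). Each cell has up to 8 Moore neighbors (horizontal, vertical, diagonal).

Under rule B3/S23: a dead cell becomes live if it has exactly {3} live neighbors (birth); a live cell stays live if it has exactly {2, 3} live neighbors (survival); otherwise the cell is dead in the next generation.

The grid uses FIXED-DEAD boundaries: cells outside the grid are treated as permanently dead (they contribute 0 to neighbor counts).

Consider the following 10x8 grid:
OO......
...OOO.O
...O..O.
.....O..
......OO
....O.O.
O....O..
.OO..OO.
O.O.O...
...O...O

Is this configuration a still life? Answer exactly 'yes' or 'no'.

Compute generation 1 and compare to generation 0 (given above):
Generation 1:
....O...
..OOOOO.
...O..O.
.....O.O
......OO
......OO
.O..O...
O.OOOOO.
..O.OOO.
...O....
Cell (0,0) differs: gen0=1 vs gen1=0 -> NOT a still life.

Answer: no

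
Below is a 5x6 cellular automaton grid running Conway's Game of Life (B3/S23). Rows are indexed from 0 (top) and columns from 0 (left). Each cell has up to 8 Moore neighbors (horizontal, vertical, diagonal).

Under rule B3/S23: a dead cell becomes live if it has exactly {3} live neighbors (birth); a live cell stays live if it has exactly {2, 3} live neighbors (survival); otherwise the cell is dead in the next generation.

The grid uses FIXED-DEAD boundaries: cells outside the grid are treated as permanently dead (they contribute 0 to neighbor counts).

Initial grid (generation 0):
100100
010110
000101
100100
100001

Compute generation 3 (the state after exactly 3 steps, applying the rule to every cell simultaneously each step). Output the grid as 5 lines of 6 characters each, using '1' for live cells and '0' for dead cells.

Simulating step by step:
Generation 0 (given above): 11 live cells
Generation 1: 5 live cells
001110
000100
000100
000000
000000
Generation 2: 3 live cells
001110
000000
000000
000000
000000
Generation 3: 2 live cells
(generation 3 grid is the final answer)

Answer: 000100
000100
000000
000000
000000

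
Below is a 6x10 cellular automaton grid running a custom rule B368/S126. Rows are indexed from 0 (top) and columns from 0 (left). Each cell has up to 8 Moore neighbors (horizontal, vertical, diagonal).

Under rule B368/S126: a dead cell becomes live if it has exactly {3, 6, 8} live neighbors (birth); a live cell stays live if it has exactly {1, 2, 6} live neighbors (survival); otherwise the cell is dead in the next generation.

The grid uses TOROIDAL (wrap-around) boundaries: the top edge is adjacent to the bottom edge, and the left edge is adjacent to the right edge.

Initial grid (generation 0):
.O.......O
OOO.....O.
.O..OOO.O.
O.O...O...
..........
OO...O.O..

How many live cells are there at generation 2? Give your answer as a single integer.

Simulating step by step:
Generation 0 (given above): 18 live cells
Generation 1: 17 live cells
O.......O.
.....O.OO.
...OO.O.O.
OOO...OO..
O.....O...
.O........
Generation 2: 23 live cells
O......OOO
....OOO...
.OOOO..O.O
O.OO.....O
..O...OO..
OO.......O
Population at generation 2: 23

Answer: 23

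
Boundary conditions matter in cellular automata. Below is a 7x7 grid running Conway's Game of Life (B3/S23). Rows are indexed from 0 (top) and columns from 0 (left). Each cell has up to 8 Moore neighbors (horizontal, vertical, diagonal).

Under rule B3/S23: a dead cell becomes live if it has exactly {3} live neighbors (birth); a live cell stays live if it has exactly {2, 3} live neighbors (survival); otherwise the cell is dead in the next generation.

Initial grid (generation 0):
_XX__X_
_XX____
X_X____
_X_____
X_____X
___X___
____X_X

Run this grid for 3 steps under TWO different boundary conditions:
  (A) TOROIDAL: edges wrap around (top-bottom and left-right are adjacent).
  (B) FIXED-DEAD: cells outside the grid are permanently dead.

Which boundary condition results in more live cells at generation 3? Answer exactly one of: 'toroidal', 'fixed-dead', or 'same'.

Under TOROIDAL boundary, generation 3:
____X_X
X__XXX_
__XX_XX
_XX__XX
_X__XX_
XXX_X_X
XX__X__
Population = 25

Under FIXED-DEAD boundary, generation 3:
_XX____
X__X___
X_X____
XX_____
_______
_______
_______
Population = 8

Comparison: toroidal=25, fixed-dead=8 -> toroidal

Answer: toroidal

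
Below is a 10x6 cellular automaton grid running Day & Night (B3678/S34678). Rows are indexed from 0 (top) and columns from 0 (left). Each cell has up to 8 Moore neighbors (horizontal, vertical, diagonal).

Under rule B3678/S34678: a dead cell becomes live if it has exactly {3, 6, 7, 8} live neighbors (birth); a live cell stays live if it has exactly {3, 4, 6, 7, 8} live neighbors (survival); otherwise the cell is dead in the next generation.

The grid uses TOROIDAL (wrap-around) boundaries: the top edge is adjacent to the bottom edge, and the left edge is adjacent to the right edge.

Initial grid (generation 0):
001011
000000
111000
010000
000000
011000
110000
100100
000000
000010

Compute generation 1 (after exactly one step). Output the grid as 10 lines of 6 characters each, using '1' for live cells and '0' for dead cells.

Simulating step by step:
Generation 0 (given above): 14 live cells
Generation 1: 18 live cells
(generation 1 grid is the final answer)

Answer: 000100
101101
010000
111000
011000
110000
110000
010000
000000
000101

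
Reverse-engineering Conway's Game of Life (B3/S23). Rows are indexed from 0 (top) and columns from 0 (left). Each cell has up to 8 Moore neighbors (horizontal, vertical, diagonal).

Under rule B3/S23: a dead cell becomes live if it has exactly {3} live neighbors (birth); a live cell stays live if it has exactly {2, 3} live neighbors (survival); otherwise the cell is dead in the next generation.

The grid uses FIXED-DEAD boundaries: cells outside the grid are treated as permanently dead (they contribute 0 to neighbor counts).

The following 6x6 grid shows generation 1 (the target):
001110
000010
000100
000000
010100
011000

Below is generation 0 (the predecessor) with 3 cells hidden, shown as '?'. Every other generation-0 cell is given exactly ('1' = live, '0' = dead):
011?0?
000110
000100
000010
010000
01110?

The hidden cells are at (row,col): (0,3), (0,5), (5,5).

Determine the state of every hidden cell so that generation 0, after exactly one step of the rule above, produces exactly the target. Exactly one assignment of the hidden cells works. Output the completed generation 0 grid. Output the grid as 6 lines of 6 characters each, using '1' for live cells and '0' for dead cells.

Hidden generation-0 cells (in order): (0,3), (0,5), (5,5).
A hidden cell only influences target cells in its own 3x3 neighborhood. Try each of the 2^3 = 8 assignments, step the completed generation 0 forward once under B3/S23, and compare with the target:
  (0,3)=0 (0,5)=0 (5,5)=0 -> step gives (0,4)='0' but target has '1' -> reject
  (0,3)=0 (0,5)=0 (5,5)=1 -> step gives (0,4)='0' but target has '1' -> reject
  (0,3)=0 (0,5)=1 (5,5)=0 -> step gives (1,3)='1' but target has '0' -> reject
  (0,3)=0 (0,5)=1 (5,5)=1 -> step gives (1,3)='1' but target has '0' -> reject
  (0,3)=1 (0,5)=0 (5,5)=0 -> step reproduces the target at every cell -> ACCEPT
  (0,3)=1 (0,5)=0 (5,5)=1 -> step gives (4,4)='1' but target has '0' -> reject
  (0,3)=1 (0,5)=1 (5,5)=0 -> step gives (0,4)='0' but target has '1' -> reject
  (0,3)=1 (0,5)=1 (5,5)=1 -> step gives (0,4)='0' but target has '1' -> reject
Unique solution: (0,3)=live, (0,5)=dead, (5,5)=dead.
Check: live-neighbor counts of every cell in the completed generation 0:
113331
125431
002342
112211
224321
223110
Applying B3/S23 to generation 0 with these counts gives:
001110
000010
000100
000000
010100
011000
which matches the target exactly.

Answer: 011100
000110
000100
000010
010000
011100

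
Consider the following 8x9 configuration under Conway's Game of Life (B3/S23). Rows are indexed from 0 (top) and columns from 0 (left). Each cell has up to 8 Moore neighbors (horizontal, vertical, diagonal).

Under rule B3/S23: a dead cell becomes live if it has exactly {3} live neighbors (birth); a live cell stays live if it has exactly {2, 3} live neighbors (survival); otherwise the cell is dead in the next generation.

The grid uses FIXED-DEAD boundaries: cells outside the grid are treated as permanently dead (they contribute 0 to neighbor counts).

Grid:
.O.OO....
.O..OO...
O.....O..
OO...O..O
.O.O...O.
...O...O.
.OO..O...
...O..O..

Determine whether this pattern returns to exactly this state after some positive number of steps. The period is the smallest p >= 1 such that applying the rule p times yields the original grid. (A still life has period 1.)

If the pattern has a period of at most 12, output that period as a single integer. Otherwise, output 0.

Simulating and comparing each generation to the original:
Gen 0 (original, given above): 22 live cells
Gen 1: 33 live cells, differs from original
Gen 2: 17 live cells, differs from original
Gen 3: 20 live cells, differs from original
Gen 4: 15 live cells, differs from original
Gen 5: 17 live cells, differs from original
Gen 6: 17 live cells, differs from original
Gen 7: 13 live cells, differs from original
Gen 8: 13 live cells, differs from original
Gen 9: 11 live cells, differs from original
Gen 10: 9 live cells, differs from original
Gen 11: 8 live cells, differs from original
Gen 12: 6 live cells, differs from original
No period found within 12 steps.

Answer: 0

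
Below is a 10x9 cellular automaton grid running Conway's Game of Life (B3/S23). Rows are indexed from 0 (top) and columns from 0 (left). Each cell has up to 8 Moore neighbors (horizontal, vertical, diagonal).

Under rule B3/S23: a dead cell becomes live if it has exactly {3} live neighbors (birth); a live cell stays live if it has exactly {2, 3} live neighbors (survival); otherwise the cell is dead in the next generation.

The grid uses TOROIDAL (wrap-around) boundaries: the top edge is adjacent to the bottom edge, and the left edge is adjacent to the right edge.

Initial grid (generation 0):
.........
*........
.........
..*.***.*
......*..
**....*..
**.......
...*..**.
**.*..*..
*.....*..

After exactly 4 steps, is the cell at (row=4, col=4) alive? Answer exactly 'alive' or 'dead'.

Answer: alive

Derivation:
Simulating step by step:
Generation 0 (given above): 21 live cells
Generation 1: 26 live cells
.........
.........
.....*...
.....***.
**....*..
**.......
***...***
......***
***..**.*
**.......
Generation 2: 17 live cells
.........
.........
.....*...
.....*.*.
**...****
......*..
..*...*..
.........
..*..**..
..*.....*
Generation 3: 13 live cells
.........
.........
......*..
*...**.*.
*....*..*
**......*
.........
.....**..
.........
.........
Generation 4: 13 live cells
.........
.........
.....**..
*...**.*.
....****.
.*......*
*........
.........
.........
.........

Cell (4,4) at generation 4: 1 -> alive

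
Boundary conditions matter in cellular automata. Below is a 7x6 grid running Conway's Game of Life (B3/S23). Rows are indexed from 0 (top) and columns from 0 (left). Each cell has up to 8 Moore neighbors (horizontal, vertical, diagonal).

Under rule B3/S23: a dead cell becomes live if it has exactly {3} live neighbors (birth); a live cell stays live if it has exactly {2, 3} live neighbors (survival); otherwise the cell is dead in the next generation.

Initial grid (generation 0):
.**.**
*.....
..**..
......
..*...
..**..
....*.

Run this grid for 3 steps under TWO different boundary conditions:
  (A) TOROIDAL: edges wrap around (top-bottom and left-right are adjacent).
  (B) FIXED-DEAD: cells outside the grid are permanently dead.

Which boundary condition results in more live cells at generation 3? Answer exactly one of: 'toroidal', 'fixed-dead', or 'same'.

Under TOROIDAL boundary, generation 3:
**.*..
**....
......
..*..*
.*.*..
***...
**....
Population = 14

Under FIXED-DEAD boundary, generation 3:
......
......
..**..
..***.
..*.*.
..*.*.
...*..
Population = 10

Comparison: toroidal=14, fixed-dead=10 -> toroidal

Answer: toroidal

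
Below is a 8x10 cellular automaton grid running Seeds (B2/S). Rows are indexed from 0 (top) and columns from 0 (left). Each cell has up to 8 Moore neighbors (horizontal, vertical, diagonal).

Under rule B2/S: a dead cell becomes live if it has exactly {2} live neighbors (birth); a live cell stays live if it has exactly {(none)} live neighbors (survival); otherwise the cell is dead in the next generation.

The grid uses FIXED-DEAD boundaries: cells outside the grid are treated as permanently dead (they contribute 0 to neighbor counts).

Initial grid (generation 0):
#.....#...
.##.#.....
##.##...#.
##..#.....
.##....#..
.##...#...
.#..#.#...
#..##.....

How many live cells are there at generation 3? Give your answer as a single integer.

Simulating step by step:
Generation 0 (given above): 25 live cells
Generation 1: 12 live cells
..##.#....
.......#..
..........
.....#.##.
.....##...
..........
.......#..
.##.......
Generation 2: 13 live cells
....#.#...
..###.#...
..........
....#.....
....#...#.
.....#.#..
.##.......
..........
Generation 3: 18 live cells
..#....#..
.......#..
..#.......
...#.#....
...#..##..
.####.#.#.
......#...
.##.......
Population at generation 3: 18

Answer: 18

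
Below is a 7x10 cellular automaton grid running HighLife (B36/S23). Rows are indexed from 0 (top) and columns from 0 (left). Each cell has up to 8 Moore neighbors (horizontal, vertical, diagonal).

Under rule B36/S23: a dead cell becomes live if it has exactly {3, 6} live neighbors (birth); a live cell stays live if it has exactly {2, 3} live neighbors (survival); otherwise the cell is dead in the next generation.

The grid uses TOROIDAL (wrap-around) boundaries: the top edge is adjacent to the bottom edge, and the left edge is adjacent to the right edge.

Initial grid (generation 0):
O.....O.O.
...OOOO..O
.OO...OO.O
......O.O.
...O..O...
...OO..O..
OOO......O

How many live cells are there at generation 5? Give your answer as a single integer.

Answer: 17

Derivation:
Simulating step by step:
Generation 0 (given above): 24 live cells
Generation 1: 35 live cells
..OOO.OOO.
.OOOO....O
O.OOO....O
..O..OO.O.
...OOOO...
OO.OO.....
OOOO...OOO
Generation 2: 24 live cells
.O...OO...
.......O.O
O.......OO
.OOOO.OO.O
.O....OO..
..O...OOO.
.....OO...
Generation 3: 18 live cells
.....O.O..
......OO.O
.OOO..O...
.OOO.OO..O
OO........
........O.
..........
Generation 4: 17 live cells
.......OO.
..O..O.OO.
.O.OO...O.
...OOOO...
OO.......O
..........
..........
Generation 5: 17 live cells
......OOO.
..OOO.O..O
........O.
.O.O.O...O
O...OO....
O.........
..........
Population at generation 5: 17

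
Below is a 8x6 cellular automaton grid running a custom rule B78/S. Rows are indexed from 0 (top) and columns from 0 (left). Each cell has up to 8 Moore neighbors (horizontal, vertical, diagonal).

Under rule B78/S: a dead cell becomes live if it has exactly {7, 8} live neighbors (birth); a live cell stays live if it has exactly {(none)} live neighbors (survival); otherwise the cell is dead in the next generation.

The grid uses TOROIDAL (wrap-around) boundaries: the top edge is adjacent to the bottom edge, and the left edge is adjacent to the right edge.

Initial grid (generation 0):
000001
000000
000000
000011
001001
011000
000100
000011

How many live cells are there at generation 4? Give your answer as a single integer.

Simulating step by step:
Generation 0 (given above): 10 live cells
Generation 1: 0 live cells
000000
000000
000000
000000
000000
000000
000000
000000
Generation 2: 0 live cells
000000
000000
000000
000000
000000
000000
000000
000000
Generation 3: 0 live cells
000000
000000
000000
000000
000000
000000
000000
000000
Generation 4: 0 live cells
000000
000000
000000
000000
000000
000000
000000
000000
Population at generation 4: 0

Answer: 0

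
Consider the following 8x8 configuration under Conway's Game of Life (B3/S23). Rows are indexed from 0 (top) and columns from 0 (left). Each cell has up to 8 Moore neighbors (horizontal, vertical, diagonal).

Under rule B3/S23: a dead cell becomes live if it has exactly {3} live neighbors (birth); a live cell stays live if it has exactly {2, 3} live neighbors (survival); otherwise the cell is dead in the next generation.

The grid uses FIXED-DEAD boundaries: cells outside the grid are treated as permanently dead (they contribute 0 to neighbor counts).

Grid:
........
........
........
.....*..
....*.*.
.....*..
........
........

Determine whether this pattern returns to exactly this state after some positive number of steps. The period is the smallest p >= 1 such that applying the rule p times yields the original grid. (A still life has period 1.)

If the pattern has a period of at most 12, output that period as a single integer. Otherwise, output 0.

Answer: 1

Derivation:
Simulating and comparing each generation to the original:
Gen 0 (original, given above): 4 live cells
Gen 1: 4 live cells, MATCHES original -> period = 1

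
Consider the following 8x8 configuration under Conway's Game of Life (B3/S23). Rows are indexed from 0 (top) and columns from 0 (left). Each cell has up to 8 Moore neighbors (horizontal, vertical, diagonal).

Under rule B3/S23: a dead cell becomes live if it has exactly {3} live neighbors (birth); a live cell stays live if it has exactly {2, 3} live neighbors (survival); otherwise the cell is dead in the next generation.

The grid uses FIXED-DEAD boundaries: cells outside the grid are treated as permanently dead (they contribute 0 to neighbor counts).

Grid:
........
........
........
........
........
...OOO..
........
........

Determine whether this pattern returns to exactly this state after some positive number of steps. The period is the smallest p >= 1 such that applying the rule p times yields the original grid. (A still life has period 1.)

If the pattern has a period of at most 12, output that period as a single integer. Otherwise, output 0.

Simulating and comparing each generation to the original:
Gen 0 (original, given above): 3 live cells
Gen 1: 3 live cells, differs from original
Gen 2: 3 live cells, MATCHES original -> period = 2

Answer: 2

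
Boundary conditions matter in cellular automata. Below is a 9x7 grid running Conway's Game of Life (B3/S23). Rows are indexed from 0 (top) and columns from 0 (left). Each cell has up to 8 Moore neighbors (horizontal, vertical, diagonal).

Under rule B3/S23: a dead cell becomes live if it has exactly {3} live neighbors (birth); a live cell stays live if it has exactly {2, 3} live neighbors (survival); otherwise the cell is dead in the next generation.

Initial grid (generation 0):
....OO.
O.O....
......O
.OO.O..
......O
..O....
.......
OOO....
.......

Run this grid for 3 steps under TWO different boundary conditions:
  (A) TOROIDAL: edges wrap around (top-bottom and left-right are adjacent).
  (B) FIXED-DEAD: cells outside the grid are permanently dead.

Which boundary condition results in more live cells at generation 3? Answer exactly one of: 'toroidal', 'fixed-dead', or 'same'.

Under TOROIDAL boundary, generation 3:
.......
O....OO
.O..O..
..OOO.O
.OOO...
.O.....
.O.....
.......
.......
Population = 14

Under FIXED-DEAD boundary, generation 3:
.......
.......
.......
...O...
.OOO...
..O....
.O.....
.......
.......
Population = 6

Comparison: toroidal=14, fixed-dead=6 -> toroidal

Answer: toroidal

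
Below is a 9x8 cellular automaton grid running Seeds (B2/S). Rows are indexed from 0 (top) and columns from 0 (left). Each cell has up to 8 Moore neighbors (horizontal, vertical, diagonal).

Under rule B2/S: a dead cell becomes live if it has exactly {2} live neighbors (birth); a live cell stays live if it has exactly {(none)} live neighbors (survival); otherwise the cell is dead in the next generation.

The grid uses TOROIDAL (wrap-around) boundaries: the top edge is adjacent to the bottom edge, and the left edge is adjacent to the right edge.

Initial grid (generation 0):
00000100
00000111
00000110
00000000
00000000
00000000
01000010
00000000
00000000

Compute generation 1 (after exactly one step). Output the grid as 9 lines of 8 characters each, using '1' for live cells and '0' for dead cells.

Simulating step by step:
Generation 0 (given above): 8 live cells
Generation 1: 5 live cells
(generation 1 grid is the final answer)

Answer: 00001001
00000000
00001000
00000110
00000000
00000000
00000000
00000000
00000000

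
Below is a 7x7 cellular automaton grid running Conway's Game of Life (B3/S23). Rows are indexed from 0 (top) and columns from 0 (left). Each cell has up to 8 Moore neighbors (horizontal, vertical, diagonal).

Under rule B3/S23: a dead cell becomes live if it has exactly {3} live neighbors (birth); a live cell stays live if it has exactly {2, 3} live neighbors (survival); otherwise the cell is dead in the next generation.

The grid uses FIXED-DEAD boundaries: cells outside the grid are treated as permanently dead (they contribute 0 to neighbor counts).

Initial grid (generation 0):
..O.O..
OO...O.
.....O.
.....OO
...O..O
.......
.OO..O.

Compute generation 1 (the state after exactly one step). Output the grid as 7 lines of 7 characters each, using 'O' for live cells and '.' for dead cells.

Simulating step by step:
Generation 0 (given above): 13 live cells
Generation 1: 12 live cells
(generation 1 grid is the final answer)

Answer: .O.....
.O..OO.
....OO.
....OOO
.....OO
..O....
.......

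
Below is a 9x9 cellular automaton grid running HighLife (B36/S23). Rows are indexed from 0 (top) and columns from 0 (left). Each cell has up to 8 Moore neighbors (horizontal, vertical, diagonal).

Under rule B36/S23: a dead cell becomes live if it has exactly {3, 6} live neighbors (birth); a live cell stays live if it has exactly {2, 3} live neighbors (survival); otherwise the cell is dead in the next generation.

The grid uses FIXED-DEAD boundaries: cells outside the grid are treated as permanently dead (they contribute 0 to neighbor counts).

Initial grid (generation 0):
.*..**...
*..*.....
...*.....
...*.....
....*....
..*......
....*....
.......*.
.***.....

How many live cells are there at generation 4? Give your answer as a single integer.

Simulating step by step:
Generation 0 (given above): 14 live cells
Generation 1: 13 live cells
....*....
..**.....
..***....
...**....
...*.....
...*.....
.........
..**.....
..*......
Generation 2: 10 live cells
...*.....
..*......
.........
.........
..**.....
.........
..**.....
..**.....
..**.....
Generation 3: 6 live cells
.........
.........
.........
.........
.........
.........
..**.....
.*..*....
..**.....
Generation 4: 6 live cells
.........
.........
.........
.........
.........
.........
..**.....
.*..*....
..**.....
Population at generation 4: 6

Answer: 6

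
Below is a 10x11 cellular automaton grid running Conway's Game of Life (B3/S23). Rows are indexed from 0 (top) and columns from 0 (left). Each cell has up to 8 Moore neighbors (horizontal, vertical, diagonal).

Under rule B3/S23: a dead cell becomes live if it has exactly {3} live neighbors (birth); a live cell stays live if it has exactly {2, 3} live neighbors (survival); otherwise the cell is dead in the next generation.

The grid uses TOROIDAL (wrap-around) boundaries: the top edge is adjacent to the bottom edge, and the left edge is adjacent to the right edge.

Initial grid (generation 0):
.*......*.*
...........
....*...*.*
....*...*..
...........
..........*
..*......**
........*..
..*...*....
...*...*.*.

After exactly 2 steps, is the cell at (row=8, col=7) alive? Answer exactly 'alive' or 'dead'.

Simulating step by step:
Generation 0 (given above): 18 live cells
Generation 1: 16 live cells
........**.
*..........
.........*.
.........*.
...........
.........**
.........**
.........*.
.......**..
..*....***.
Generation 2: 15 live cells
.......*.**
........***
..........*
...........
.........**
.........**
........*..
.........**
.......*...
...........

Cell (8,7) at generation 2: 1 -> alive

Answer: alive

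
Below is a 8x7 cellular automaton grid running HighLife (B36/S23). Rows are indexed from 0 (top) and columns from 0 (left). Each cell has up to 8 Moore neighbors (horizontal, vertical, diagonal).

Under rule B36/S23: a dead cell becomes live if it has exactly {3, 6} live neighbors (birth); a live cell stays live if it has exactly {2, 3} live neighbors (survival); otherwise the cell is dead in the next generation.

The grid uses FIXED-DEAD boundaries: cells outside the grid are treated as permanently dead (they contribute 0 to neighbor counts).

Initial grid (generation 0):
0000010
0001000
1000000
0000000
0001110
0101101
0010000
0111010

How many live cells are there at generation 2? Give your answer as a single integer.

Simulating step by step:
Generation 0 (given above): 15 live cells
Generation 1: 8 live cells
0000000
0000000
0000000
0000100
0011010
0000000
0000010
0111000
Generation 2: 7 live cells
0000000
0000000
0000000
0001100
0001100
0000100
0010000
0010000
Population at generation 2: 7

Answer: 7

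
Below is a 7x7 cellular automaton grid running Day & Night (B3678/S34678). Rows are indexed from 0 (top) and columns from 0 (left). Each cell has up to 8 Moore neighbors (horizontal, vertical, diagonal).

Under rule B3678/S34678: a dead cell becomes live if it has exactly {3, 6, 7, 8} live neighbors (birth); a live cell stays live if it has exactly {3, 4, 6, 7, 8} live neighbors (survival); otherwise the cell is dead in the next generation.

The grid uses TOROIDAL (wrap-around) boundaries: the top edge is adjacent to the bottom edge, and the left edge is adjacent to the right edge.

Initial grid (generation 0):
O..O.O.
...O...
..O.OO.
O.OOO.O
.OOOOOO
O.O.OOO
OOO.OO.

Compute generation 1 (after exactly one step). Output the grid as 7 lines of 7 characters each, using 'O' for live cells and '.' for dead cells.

Answer: ...O...
..OO.OO
.OOOOOO
O..OOOO
O..OOOO
.O.OOOO
O.O...O

Derivation:
Simulating step by step:
Generation 0 (given above): 28 live cells
Generation 1: 29 live cells
(generation 1 grid is the final answer)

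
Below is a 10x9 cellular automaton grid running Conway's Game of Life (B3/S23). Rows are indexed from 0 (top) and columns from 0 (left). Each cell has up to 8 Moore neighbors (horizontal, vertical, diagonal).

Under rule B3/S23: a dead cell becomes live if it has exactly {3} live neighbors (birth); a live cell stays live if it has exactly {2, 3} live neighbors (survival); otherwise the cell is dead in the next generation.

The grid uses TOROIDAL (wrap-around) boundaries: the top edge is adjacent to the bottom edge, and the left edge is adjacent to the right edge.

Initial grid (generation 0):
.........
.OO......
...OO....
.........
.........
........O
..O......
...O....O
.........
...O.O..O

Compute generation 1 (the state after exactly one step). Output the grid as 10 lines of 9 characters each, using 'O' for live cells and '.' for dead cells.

Simulating step by step:
Generation 0 (given above): 11 live cells
Generation 1: 6 live cells
(generation 1 grid is the final answer)

Answer: ..O......
..OO.....
..OO.....
.........
.........
.........
.........
.........
....O....
.........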